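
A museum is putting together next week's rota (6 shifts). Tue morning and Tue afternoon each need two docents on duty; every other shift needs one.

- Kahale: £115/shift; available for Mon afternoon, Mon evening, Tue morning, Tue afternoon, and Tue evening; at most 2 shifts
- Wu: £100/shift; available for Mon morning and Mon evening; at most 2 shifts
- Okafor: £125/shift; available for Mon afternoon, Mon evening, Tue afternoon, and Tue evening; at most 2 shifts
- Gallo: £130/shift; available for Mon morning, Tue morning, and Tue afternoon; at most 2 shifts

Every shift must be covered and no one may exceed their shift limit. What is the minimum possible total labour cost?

£940

Tue morning can only be covered by Kahale and Gallo, so that assignment is forced.
Picking the cheapest available docent for each shift independently would cost £915, but that ignores the shift limits.
An optimal schedule: Mon morning→Wu, Mon afternoon→Kahale, Mon evening→Wu, Tue morning→Kahale+Gallo, Tue afternoon→Okafor+Gallo, Tue evening→Okafor.
Total: 100 + 115 + 100 + 115 + 130 + 125 + 130 + 125 = £940.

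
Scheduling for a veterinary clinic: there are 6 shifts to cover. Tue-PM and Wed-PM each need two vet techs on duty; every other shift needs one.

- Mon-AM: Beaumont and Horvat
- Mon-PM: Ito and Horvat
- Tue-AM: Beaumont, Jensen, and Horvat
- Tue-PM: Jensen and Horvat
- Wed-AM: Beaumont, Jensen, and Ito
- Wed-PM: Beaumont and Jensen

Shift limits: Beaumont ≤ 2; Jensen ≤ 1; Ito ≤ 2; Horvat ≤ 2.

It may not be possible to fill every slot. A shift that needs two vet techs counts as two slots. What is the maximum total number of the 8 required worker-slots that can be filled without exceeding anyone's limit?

Total capacity across all vet techs is 2+1+2+2 = 7, and 8 slots are needed, so at most 7 can be filled.
An assignment achieving 7: Mon-AM→Beaumont, Mon-PM→Ito, Tue-AM→Horvat, Tue-PM→Jensen+Horvat, Wed-AM→Ito, Wed-PM→Beaumont.
Loads: Beaumont 2/2, Jensen 1/1, Ito 2/2, Horvat 2/2.

7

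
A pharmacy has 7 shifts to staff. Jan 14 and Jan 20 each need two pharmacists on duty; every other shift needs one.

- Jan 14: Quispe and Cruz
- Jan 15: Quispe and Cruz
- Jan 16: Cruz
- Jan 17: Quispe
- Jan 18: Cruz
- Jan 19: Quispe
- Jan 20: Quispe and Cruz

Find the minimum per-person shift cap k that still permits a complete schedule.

With 2 pharmacists and 9 worker-slots to fill, someone must work at least ⌈9/2⌉ = 5 shifts, so k ≥ 5.
k = 5 works: Jan 14→Quispe+Cruz, Jan 15→Quispe, Jan 16→Cruz, Jan 17→Quispe, Jan 18→Cruz, Jan 19→Quispe, Jan 20→Quispe+Cruz.
Loads: Quispe 5, Cruz 4 — all ≤ 5.

5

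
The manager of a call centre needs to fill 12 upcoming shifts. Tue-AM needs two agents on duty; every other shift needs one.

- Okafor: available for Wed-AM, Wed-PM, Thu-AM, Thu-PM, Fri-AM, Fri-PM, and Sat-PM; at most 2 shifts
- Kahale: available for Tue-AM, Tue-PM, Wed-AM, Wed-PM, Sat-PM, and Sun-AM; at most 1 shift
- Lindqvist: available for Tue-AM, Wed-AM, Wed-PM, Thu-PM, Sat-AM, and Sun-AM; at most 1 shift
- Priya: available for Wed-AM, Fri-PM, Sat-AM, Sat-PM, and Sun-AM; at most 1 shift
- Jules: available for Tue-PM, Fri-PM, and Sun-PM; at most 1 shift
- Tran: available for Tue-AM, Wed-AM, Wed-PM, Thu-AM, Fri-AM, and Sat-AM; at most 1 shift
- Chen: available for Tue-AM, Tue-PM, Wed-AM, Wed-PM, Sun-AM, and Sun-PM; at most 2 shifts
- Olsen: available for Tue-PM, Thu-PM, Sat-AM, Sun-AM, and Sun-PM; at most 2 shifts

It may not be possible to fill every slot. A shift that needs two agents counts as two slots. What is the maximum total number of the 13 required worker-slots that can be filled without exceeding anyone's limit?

11

Total capacity across all agents is 2+1+1+1+1+1+2+2 = 11, and 13 slots are needed, so at most 11 can be filled.
An assignment achieving 11: Tue-AM→Tran+Chen, Tue-PM→Chen, Thu-AM→Okafor, Thu-PM→Lindqvist, Fri-AM→Okafor, Fri-PM→Priya, Sat-AM→Olsen, Sat-PM→Kahale, Sun-AM→Olsen, Sun-PM→Jules.
Loads: Okafor 2/2, Kahale 1/1, Lindqvist 1/1, Priya 1/1, Jules 1/1, Tran 1/1, Chen 2/2, Olsen 2/2.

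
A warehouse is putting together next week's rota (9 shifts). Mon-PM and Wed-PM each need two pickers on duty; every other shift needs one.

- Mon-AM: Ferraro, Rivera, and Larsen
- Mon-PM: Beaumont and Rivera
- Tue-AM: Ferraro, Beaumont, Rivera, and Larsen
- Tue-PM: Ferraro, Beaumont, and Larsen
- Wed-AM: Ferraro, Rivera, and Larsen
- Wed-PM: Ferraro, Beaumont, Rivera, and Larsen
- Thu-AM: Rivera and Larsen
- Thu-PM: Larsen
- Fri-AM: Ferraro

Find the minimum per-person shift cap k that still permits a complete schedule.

With 4 pickers and 11 worker-slots to fill, someone must work at least ⌈11/4⌉ = 3 shifts, so k ≥ 3.
k = 3 works: Mon-AM→Ferraro, Mon-PM→Beaumont+Rivera, Tue-AM→Beaumont, Tue-PM→Ferraro, Wed-AM→Rivera, Wed-PM→Beaumont+Larsen, Thu-AM→Rivera, Thu-PM→Larsen, Fri-AM→Ferraro.
Loads: Ferraro 3, Beaumont 3, Rivera 3, Larsen 2 — all ≤ 3.

3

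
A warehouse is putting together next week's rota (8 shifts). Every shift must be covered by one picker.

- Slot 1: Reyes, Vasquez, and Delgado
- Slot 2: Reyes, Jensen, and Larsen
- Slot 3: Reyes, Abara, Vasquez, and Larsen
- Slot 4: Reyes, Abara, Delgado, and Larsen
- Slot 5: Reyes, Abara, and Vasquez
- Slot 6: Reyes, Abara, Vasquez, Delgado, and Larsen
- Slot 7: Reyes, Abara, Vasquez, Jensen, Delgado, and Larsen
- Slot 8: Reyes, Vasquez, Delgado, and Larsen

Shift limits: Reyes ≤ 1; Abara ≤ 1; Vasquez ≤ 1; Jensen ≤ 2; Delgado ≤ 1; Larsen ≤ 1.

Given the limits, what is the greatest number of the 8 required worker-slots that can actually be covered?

7

Total capacity across all pickers is 1+1+1+2+1+1 = 7, and 8 slots are needed, so at most 7 can be filled.
An assignment achieving 7: Slot 1→Reyes, Slot 2→Jensen, Slot 3→Vasquez, Slot 4→Delgado, Slot 5→Abara, Slot 7→Jensen, Slot 8→Larsen.
Loads: Reyes 1/1, Abara 1/1, Vasquez 1/1, Jensen 2/2, Delgado 1/1, Larsen 1/1.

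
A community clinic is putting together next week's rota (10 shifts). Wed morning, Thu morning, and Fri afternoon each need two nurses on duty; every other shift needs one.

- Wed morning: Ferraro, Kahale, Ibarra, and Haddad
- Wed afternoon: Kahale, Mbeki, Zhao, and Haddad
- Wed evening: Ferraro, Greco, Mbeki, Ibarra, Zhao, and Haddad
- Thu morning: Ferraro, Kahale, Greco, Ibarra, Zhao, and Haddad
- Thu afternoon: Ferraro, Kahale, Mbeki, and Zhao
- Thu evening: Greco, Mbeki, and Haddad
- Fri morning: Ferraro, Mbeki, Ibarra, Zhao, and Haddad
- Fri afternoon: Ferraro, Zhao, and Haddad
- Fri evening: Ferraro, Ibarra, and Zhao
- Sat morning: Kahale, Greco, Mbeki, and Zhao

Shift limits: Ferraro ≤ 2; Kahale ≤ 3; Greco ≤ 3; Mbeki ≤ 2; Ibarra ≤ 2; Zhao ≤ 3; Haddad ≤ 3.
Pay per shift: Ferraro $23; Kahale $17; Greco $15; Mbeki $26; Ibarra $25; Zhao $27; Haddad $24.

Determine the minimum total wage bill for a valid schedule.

Picking the cheapest available nurse for each shift independently would cost $244, but that ignores the shift limits.
An optimal schedule: Wed morning→Kahale+Haddad, Wed afternoon→Kahale, Wed evening→Ibarra, Thu morning→Greco+Ibarra, Thu afternoon→Kahale, Thu evening→Greco, Fri morning→Haddad, Fri afternoon→Ferraro+Haddad, Fri evening→Ferraro, Sat morning→Greco.
Total: 17 + 24 + 17 + 25 + 15 + 25 + 17 + 15 + 24 + 23 + 24 + 23 + 15 = $264.

$264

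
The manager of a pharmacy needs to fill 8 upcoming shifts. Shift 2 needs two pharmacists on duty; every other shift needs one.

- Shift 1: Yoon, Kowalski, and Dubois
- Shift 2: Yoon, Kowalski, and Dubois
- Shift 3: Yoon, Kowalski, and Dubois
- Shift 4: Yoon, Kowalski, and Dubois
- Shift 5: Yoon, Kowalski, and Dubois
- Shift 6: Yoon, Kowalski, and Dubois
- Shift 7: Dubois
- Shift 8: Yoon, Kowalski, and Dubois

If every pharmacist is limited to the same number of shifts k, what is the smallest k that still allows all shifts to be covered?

With 3 pharmacists and 9 worker-slots to fill, someone must work at least ⌈9/3⌉ = 3 shifts, so k ≥ 3.
k = 3 works: Shift 1→Yoon, Shift 2→Yoon+Kowalski, Shift 3→Yoon, Shift 4→Kowalski, Shift 5→Kowalski, Shift 6→Dubois, Shift 7→Dubois, Shift 8→Dubois.
Loads: Yoon 3, Kowalski 3, Dubois 3 — all ≤ 3.

3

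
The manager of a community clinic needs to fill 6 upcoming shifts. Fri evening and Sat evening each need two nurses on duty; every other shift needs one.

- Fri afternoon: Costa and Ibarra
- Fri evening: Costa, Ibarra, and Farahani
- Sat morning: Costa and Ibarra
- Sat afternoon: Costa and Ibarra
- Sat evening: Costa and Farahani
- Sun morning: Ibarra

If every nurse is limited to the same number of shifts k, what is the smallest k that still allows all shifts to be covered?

3

With 3 nurses and 8 worker-slots to fill, someone must work at least ⌈8/3⌉ = 3 shifts, so k ≥ 3.
k = 3 works: Fri afternoon→Costa, Fri evening→Ibarra+Farahani, Sat morning→Costa, Sat afternoon→Ibarra, Sat evening→Costa+Farahani, Sun morning→Ibarra.
Loads: Costa 3, Ibarra 3, Farahani 2 — all ≤ 3.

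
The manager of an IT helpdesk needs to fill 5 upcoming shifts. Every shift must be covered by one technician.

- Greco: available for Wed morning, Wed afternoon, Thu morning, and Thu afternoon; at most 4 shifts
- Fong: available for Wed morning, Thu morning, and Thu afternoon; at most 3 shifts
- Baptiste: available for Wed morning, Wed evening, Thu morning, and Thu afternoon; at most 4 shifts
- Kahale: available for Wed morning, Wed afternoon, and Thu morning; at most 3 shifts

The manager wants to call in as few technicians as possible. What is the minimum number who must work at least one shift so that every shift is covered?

2

5 slots to fill and no one can take more than 4, so at least ⌈5/4⌉ = 2 technicians are needed.
Greco and Baptiste alone can cover everything: Wed morning→Greco, Wed afternoon→Greco, Wed evening→Baptiste, Thu morning→Greco, Thu afternoon→Greco.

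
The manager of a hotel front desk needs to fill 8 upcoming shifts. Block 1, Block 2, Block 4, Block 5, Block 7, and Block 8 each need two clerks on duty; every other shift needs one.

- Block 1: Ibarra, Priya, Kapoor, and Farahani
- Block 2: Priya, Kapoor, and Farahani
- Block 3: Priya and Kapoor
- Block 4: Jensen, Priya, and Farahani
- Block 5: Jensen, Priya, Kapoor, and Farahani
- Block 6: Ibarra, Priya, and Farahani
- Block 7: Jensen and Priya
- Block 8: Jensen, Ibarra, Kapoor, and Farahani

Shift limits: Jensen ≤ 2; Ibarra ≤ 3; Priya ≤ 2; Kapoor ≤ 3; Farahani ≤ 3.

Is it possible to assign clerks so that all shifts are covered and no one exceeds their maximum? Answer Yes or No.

No

Total capacity is 2+3+2+3+3 = 13 but 14 worker-slots are needed — infeasible.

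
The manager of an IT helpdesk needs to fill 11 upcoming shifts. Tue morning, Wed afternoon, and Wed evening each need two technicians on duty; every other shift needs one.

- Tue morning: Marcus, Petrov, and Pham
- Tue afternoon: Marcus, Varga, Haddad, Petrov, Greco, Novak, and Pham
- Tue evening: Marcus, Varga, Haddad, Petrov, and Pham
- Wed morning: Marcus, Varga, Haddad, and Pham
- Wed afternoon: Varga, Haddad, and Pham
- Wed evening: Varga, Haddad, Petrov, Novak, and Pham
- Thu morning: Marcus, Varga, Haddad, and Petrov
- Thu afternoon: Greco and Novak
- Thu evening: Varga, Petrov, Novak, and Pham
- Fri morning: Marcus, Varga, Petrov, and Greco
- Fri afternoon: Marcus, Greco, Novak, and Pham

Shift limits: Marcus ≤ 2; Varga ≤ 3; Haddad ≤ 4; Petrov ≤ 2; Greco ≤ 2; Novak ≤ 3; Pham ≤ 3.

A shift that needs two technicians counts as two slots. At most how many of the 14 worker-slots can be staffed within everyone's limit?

14

Total capacity across all technicians is 2+3+4+2+2+3+3 = 19, and 14 slots are needed, so at most 14 can be filled.
An assignment achieving 14: Tue morning→Marcus+Petrov, Tue afternoon→Haddad, Tue evening→Haddad, Wed morning→Marcus, Wed afternoon→Varga+Haddad, Wed evening→Haddad+Novak, Thu morning→Varga, Thu afternoon→Greco, Thu evening→Varga, Fri morning→Petrov, Fri afternoon→Greco.
Loads: Marcus 2/2, Varga 3/3, Haddad 4/4, Petrov 2/2, Greco 2/2, Novak 1/3, Pham 0/3.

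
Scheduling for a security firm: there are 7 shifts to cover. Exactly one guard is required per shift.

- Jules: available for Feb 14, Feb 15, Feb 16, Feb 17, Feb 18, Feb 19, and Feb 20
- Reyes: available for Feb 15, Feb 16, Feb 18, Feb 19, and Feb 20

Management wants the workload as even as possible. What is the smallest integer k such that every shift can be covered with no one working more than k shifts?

4

With 2 guards and 7 worker-slots to fill, someone must work at least ⌈7/2⌉ = 4 shifts, so k ≥ 4.
k = 4 works: Feb 14→Jules, Feb 15→Jules, Feb 16→Jules, Feb 17→Jules, Feb 18→Reyes, Feb 19→Reyes, Feb 20→Reyes.
Loads: Jules 4, Reyes 3 — all ≤ 4.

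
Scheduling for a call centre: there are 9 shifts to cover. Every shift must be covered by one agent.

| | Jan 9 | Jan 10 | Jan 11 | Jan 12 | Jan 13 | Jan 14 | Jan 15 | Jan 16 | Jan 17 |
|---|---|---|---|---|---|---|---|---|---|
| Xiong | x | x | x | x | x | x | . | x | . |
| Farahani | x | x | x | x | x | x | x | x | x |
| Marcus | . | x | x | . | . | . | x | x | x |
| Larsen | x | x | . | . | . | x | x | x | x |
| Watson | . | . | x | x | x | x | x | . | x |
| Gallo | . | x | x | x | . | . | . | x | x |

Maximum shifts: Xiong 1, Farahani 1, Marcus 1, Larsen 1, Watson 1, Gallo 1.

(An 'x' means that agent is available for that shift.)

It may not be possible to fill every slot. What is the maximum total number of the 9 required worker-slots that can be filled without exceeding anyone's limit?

6

Total capacity across all agents is 1+1+1+1+1+1 = 6, and 9 slots are needed, so at most 6 can be filled.
An assignment achieving 6: Jan 9→Xiong, Jan 10→Gallo, Jan 12→Watson, Jan 13→Farahani, Jan 14→Larsen, Jan 15→Marcus.
Loads: Xiong 1/1, Farahani 1/1, Marcus 1/1, Larsen 1/1, Watson 1/1, Gallo 1/1.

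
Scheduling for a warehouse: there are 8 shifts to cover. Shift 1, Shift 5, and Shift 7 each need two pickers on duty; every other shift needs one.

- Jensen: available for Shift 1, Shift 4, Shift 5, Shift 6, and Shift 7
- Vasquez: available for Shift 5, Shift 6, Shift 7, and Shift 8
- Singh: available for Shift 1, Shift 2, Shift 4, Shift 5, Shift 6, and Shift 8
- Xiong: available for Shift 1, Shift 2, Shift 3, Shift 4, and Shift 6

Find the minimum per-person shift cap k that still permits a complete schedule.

With 4 pickers and 11 worker-slots to fill, someone must work at least ⌈11/4⌉ = 3 shifts, so k ≥ 3.
k = 3 works: Shift 1→Jensen+Singh, Shift 2→Singh, Shift 3→Xiong, Shift 4→Jensen, Shift 5→Vasquez+Singh, Shift 6→Xiong, Shift 7→Jensen+Vasquez, Shift 8→Vasquez.
Loads: Jensen 3, Vasquez 3, Singh 3, Xiong 2 — all ≤ 3.

3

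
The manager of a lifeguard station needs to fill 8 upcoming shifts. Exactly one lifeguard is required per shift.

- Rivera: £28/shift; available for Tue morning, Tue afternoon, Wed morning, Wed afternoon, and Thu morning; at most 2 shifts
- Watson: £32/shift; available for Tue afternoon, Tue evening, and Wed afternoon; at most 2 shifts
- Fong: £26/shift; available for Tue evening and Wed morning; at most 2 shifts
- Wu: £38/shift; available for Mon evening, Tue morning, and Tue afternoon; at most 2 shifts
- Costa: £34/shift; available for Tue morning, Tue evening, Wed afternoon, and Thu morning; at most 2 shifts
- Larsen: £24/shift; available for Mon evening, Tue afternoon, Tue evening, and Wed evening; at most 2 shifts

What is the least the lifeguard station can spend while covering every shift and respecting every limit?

Wed evening can only be covered by Larsen, so that assignment is forced.
Picking the cheapest available lifeguard for each shift independently would cost £206, but that ignores the shift limits.
An optimal schedule: Mon evening→Larsen, Tue morning→Rivera, Tue afternoon→Watson, Tue evening→Fong, Wed morning→Fong, Wed afternoon→Watson, Wed evening→Larsen, Thu morning→Rivera.
Total: 24 + 28 + 32 + 26 + 26 + 32 + 24 + 28 = £220.

£220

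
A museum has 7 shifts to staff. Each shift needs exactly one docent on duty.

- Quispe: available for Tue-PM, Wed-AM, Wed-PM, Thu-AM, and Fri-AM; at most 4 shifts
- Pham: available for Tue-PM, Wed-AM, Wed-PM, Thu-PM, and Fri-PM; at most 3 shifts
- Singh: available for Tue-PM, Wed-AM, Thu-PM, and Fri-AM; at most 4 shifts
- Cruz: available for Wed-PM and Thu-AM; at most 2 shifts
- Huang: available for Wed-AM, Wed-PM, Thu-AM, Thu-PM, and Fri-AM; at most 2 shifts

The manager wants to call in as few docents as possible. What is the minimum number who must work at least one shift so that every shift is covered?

7 slots to fill and no one can take more than 4, so at least ⌈7/4⌉ = 2 docents are needed.
Quispe and Pham alone can cover everything: Tue-PM→Quispe, Wed-AM→Quispe, Wed-PM→Pham, Thu-AM→Quispe, Thu-PM→Pham, Fri-AM→Quispe, Fri-PM→Pham.

2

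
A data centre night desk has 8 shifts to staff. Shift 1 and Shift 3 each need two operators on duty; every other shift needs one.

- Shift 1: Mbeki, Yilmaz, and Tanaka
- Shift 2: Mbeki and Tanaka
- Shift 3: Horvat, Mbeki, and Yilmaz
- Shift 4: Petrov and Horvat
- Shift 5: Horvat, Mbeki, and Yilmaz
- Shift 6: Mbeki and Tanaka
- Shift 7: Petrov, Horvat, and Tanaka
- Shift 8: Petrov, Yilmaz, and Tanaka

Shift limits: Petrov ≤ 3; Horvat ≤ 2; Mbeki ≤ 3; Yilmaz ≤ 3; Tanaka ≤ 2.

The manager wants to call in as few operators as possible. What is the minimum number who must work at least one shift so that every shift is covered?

4

10 slots to fill and no one can take more than 3, so at least ⌈10/3⌉ = 4 operators are needed.
Petrov, Horvat, Mbeki, and Yilmaz alone can cover everything: Shift 1→Mbeki+Yilmaz, Shift 2→Mbeki, Shift 3→Horvat+Yilmaz, Shift 4→Petrov, Shift 5→Horvat, Shift 6→Mbeki, Shift 7→Petrov, Shift 8→Petrov.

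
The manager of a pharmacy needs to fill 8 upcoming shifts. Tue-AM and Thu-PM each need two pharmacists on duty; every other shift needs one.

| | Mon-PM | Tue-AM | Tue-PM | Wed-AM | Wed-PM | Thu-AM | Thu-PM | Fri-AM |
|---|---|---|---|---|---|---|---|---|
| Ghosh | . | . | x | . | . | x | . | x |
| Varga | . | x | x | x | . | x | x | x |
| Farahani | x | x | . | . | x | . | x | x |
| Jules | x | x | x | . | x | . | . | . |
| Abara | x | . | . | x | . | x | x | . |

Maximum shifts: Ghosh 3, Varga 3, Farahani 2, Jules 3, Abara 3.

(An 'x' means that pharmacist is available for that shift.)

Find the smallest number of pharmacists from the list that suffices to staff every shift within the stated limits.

10 slots to fill and no one can take more than 3, so at least ⌈10/3⌉ = 4 pharmacists are needed.
Ghosh, Varga, Farahani, and Jules alone can cover everything: Mon-PM→Farahani, Tue-AM→Varga+Jules, Tue-PM→Ghosh, Wed-AM→Varga, Wed-PM→Jules, Thu-AM→Ghosh, Thu-PM→Varga+Farahani, Fri-AM→Ghosh.

4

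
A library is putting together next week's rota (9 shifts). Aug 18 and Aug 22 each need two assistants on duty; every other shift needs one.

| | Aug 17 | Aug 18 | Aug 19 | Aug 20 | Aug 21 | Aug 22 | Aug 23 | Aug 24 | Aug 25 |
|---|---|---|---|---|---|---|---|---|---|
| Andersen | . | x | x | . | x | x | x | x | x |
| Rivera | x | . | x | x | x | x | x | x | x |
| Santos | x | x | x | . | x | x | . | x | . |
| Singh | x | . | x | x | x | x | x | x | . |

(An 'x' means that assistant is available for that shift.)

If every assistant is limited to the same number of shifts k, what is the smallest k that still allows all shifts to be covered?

3

With 4 assistants and 11 worker-slots to fill, someone must work at least ⌈11/4⌉ = 3 shifts, so k ≥ 3.
k = 3 works: Aug 17→Rivera, Aug 18→Andersen+Santos, Aug 19→Rivera, Aug 20→Rivera, Aug 21→Santos, Aug 22→Santos+Singh, Aug 23→Andersen, Aug 24→Singh, Aug 25→Andersen.
Loads: Andersen 3, Rivera 3, Santos 3, Singh 2 — all ≤ 3.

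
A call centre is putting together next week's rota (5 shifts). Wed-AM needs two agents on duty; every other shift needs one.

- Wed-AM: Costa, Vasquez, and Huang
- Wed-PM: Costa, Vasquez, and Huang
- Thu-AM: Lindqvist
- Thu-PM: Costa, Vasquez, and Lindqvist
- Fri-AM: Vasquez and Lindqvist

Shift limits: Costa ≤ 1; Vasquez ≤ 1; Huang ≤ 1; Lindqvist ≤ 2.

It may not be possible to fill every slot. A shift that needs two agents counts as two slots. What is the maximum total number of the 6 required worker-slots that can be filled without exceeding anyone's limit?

Total capacity across all agents is 1+1+1+2 = 5, and 6 slots are needed, so at most 5 can be filled.
An assignment achieving 5: Wed-AM→Costa+Huang, Thu-AM→Lindqvist, Thu-PM→Lindqvist, Fri-AM→Vasquez.
Loads: Costa 1/1, Vasquez 1/1, Huang 1/1, Lindqvist 2/2.

5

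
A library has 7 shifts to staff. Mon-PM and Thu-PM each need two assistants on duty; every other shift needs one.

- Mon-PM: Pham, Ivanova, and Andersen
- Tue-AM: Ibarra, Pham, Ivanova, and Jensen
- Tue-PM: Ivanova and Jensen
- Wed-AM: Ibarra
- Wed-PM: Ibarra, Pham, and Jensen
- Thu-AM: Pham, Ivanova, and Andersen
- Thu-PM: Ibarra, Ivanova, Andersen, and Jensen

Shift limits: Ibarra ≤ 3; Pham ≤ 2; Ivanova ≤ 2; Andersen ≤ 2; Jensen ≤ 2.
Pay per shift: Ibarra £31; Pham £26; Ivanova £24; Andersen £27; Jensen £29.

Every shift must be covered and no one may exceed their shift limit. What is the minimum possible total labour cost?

£243

Wed-AM can only be covered by Ibarra, so that assignment is forced.
Picking the cheapest available assistant for each shift independently would cost £230, but that ignores the shift limits.
An optimal schedule: Mon-PM→Ivanova+Pham, Tue-AM→Jensen, Tue-PM→Ivanova, Wed-AM→Ibarra, Wed-PM→Pham, Thu-AM→Andersen, Thu-PM→Andersen+Jensen.
Total: 24 + 26 + 29 + 24 + 31 + 26 + 27 + 27 + 29 = £243.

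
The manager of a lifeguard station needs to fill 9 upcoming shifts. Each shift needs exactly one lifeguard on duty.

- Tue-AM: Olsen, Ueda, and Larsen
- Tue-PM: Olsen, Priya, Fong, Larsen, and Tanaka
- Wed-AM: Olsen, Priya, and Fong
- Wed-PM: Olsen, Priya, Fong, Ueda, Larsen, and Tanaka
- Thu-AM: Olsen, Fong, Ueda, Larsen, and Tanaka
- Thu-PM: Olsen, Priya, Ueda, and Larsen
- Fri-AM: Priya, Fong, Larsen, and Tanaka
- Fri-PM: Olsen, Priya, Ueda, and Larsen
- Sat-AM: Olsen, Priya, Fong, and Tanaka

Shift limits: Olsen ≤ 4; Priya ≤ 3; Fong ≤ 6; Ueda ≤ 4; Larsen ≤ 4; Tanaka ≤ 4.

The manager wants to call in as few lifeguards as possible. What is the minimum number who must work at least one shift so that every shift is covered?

2

9 slots to fill and no one can take more than 6, so at least ⌈9/6⌉ = 2 lifeguards are needed.
Olsen and Fong alone can cover everything: Tue-AM→Olsen, Tue-PM→Olsen, Wed-AM→Fong, Wed-PM→Fong, Thu-AM→Fong, Thu-PM→Olsen, Fri-AM→Fong, Fri-PM→Olsen, Sat-AM→Fong.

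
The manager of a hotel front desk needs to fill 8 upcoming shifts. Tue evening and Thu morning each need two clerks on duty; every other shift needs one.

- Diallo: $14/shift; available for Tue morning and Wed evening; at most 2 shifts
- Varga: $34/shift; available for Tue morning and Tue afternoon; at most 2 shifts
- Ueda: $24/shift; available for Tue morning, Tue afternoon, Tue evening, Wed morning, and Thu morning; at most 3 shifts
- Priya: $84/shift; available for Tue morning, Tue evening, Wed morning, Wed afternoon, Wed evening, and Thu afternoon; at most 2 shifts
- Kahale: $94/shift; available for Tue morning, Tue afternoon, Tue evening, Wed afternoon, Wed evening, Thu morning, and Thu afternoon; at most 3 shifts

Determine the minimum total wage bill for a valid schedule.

$490

Thu morning can only be covered by Ueda and Kahale, so that assignment is forced.
Picking the cheapest available clerk for each shift independently would cost $470, but that ignores the shift limits.
An optimal schedule: Tue morning→Diallo, Tue afternoon→Varga, Tue evening→Ueda+Kahale, Wed morning→Ueda, Wed afternoon→Priya, Wed evening→Diallo, Thu morning→Ueda+Kahale, Thu afternoon→Priya.
Total: 14 + 34 + 24 + 94 + 24 + 84 + 14 + 24 + 94 + 84 = $490.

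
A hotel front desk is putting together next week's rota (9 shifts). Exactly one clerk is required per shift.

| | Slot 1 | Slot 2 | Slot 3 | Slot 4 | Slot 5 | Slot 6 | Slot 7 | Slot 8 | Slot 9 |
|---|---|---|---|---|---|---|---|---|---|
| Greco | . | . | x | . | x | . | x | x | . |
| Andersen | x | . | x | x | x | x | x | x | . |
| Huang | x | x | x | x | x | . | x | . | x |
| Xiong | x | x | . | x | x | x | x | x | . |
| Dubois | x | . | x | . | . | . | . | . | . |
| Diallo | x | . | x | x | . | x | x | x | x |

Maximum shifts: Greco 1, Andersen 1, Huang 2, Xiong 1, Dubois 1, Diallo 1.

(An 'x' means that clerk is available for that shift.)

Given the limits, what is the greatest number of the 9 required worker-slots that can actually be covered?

7

Total capacity across all clerks is 1+1+2+1+1+1 = 7, and 9 slots are needed, so at most 7 can be filled.
An assignment achieving 7: Slot 1→Dubois, Slot 2→Huang, Slot 4→Xiong, Slot 5→Greco, Slot 6→Andersen, Slot 8→Diallo, Slot 9→Huang.
Loads: Greco 1/1, Andersen 1/1, Huang 2/2, Xiong 1/1, Dubois 1/1, Diallo 1/1.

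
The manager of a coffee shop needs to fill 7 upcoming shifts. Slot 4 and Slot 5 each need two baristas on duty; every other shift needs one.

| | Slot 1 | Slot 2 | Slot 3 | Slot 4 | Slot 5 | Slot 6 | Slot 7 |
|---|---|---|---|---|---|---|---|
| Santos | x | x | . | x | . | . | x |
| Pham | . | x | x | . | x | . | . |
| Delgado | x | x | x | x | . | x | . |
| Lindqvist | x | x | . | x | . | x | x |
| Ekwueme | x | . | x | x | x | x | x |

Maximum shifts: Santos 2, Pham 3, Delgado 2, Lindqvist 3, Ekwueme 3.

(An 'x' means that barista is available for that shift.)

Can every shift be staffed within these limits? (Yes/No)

Slot 5 can only be covered by Pham and Ekwueme, so that assignment is forced.
One valid schedule: Slot 1→Santos, Slot 2→Pham, Slot 3→Pham, Slot 4→Delgado+Lindqvist, Slot 5→Pham+Ekwueme, Slot 6→Delgado, Slot 7→Santos.
Loads: Santos 2/2, Pham 3/3, Delgado 2/2, Lindqvist 1/3, Ekwueme 1/3 — all within limits.

Yes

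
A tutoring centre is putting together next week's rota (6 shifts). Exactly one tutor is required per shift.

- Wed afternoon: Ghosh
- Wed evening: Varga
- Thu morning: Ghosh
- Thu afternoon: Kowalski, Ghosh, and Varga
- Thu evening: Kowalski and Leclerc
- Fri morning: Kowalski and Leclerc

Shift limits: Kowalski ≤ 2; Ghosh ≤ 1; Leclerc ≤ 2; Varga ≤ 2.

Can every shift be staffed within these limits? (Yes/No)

No

Total capacity is 7 and 6 slots are needed, so capacity alone doesn't rule it out.
Shifts {Wed afternoon, Thu morning} need 2 worker-slots in total, but the tutors available for any of those shifts (Ghosh) can supply at most 1 among them. So no valid schedule exists.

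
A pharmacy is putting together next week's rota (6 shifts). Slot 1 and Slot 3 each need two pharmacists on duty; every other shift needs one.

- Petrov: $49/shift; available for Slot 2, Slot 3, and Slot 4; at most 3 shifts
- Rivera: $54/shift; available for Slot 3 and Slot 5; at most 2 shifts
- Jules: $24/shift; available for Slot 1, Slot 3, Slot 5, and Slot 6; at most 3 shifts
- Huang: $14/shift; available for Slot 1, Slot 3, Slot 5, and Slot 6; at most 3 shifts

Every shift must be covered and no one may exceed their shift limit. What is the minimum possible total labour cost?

$212

Slot 1 can only be covered by Jules and Huang, so that assignment is forced.
Slot 2 can only be covered by Petrov, so that assignment is forced.
Slot 4 can only be covered by Petrov, so that assignment is forced.
Picking the cheapest available pharmacist for each shift independently would cost $202, but that ignores the shift limits.
An optimal schedule: Slot 1→Huang+Jules, Slot 2→Petrov, Slot 3→Huang+Jules, Slot 4→Petrov, Slot 5→Jules, Slot 6→Huang.
Total: 14 + 24 + 49 + 14 + 24 + 49 + 24 + 14 = $212.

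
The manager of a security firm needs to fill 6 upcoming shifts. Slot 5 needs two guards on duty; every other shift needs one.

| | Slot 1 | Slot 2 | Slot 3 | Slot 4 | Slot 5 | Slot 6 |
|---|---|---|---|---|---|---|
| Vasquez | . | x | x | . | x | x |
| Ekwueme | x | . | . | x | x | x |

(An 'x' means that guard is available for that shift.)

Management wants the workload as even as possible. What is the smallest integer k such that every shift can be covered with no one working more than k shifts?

4

With 2 guards and 7 worker-slots to fill, someone must work at least ⌈7/2⌉ = 4 shifts, so k ≥ 4.
k = 4 works: Slot 1→Ekwueme, Slot 2→Vasquez, Slot 3→Vasquez, Slot 4→Ekwueme, Slot 5→Vasquez+Ekwueme, Slot 6→Vasquez.
Loads: Vasquez 4, Ekwueme 3 — all ≤ 4.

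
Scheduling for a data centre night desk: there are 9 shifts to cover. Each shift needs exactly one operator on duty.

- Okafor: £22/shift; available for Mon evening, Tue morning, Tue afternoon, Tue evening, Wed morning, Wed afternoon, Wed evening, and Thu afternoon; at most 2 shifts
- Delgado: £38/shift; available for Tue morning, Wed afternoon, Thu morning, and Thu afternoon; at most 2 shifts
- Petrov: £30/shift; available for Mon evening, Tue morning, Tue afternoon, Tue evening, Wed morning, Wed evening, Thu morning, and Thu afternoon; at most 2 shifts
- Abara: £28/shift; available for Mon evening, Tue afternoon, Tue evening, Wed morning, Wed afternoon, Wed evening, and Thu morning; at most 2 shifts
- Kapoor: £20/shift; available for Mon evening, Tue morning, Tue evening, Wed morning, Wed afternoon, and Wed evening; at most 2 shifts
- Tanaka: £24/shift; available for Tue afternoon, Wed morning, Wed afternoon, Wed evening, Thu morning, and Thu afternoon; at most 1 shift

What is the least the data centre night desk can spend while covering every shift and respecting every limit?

Picking the cheapest available operator for each shift independently would cost £188, but that ignores the shift limits.
An optimal schedule: Mon evening→Kapoor, Tue morning→Kapoor, Tue afternoon→Okafor, Tue evening→Okafor, Wed morning→Abara, Wed afternoon→Abara, Wed evening→Petrov, Thu morning→Tanaka, Thu afternoon→Petrov.
Total: 20 + 20 + 22 + 22 + 28 + 28 + 30 + 24 + 30 = £224.

£224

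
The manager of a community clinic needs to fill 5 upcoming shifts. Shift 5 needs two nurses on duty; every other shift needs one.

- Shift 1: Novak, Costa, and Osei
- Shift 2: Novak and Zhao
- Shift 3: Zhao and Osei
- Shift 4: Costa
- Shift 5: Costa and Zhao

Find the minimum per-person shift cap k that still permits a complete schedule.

With 4 nurses and 6 worker-slots to fill, someone must work at least ⌈6/4⌉ = 2 shifts, so k ≥ 2.
k = 2 works: Shift 1→Novak, Shift 2→Novak, Shift 3→Zhao, Shift 4→Costa, Shift 5→Costa+Zhao.
Loads: Novak 2, Costa 2, Zhao 2, Osei 0 — all ≤ 2.

2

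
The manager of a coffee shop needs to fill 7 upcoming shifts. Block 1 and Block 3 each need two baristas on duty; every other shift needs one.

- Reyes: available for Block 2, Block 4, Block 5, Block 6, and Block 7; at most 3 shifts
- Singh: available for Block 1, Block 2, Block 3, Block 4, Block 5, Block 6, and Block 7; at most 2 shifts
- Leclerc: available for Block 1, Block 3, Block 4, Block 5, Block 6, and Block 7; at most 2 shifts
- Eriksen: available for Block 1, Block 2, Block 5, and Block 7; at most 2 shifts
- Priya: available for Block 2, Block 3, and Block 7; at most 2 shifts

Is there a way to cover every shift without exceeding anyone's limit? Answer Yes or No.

One valid schedule: Block 1→Singh+Leclerc, Block 2→Reyes, Block 3→Singh+Leclerc, Block 4→Reyes, Block 5→Eriksen, Block 6→Reyes, Block 7→Eriksen.
Loads: Reyes 3/3, Singh 2/2, Leclerc 2/2, Eriksen 2/2, Priya 0/2 — all within limits.

Yes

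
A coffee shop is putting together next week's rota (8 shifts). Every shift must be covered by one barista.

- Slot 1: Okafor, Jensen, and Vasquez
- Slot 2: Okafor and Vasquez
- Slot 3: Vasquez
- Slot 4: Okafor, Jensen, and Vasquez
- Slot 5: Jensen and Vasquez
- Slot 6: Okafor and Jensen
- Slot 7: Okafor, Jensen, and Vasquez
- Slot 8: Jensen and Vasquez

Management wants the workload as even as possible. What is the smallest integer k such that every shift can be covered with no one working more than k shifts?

3

With 3 baristas and 8 worker-slots to fill, someone must work at least ⌈8/3⌉ = 3 shifts, so k ≥ 3.
k = 3 works: Slot 1→Okafor, Slot 2→Okafor, Slot 3→Vasquez, Slot 4→Jensen, Slot 5→Jensen, Slot 6→Okafor, Slot 7→Vasquez, Slot 8→Jensen.
Loads: Okafor 3, Jensen 3, Vasquez 2 — all ≤ 3.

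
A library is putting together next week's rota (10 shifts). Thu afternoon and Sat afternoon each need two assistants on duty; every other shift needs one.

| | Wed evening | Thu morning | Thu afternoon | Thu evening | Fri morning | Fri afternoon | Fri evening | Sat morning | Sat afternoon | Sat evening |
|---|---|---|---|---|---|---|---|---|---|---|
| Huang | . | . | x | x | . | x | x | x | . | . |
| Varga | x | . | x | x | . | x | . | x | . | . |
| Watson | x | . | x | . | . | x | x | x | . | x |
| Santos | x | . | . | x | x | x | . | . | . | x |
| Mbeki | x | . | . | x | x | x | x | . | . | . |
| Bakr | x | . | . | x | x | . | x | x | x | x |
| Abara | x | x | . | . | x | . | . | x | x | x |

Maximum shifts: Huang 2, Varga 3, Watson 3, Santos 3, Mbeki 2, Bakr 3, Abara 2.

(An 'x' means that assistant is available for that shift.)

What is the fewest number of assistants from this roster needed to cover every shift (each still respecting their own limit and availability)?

5

12 slots to fill and no one can take more than 3, so at least ⌈12/3⌉ = 4 assistants are needed.
No set of 4 assistants can cover every shift (each such set leaves at least one shift with no one available or exceeds a cap).
Huang, Varga, Watson, Bakr, and Abara alone can cover everything: Wed evening→Varga, Thu morning→Abara, Thu afternoon→Huang+Varga, Thu evening→Huang, Fri morning→Bakr, Fri afternoon→Varga, Fri evening→Watson, Sat morning→Watson, Sat afternoon→Bakr+Abara, Sat evening→Watson.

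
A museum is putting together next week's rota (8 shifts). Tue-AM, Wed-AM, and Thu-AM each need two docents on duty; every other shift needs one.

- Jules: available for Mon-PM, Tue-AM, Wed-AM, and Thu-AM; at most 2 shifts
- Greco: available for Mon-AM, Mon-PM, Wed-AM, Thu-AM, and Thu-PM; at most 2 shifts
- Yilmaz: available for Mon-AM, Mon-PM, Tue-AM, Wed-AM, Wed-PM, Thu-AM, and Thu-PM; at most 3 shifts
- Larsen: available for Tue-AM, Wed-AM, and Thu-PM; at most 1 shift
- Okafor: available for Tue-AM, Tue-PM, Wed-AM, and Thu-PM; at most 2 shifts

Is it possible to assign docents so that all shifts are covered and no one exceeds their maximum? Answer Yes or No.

Total capacity is 2+2+3+1+2 = 10 but 11 worker-slots are needed — infeasible.

No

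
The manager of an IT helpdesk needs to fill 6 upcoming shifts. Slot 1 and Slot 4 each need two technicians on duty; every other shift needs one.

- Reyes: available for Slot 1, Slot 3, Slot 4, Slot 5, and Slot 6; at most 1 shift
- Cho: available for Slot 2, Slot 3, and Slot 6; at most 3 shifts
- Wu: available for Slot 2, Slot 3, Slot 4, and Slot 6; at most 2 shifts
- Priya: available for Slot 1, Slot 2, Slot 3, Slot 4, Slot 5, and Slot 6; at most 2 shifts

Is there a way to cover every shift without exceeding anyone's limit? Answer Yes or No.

No

Total capacity is 8 and 8 slots are needed, so capacity alone doesn't rule it out.
Shifts {Slot 1, Slot 4, Slot 5} need 5 worker-slots in total, but the technicians available for any of those shifts (Reyes, Wu, and Priya) can supply at most 4 among them. So no valid schedule exists.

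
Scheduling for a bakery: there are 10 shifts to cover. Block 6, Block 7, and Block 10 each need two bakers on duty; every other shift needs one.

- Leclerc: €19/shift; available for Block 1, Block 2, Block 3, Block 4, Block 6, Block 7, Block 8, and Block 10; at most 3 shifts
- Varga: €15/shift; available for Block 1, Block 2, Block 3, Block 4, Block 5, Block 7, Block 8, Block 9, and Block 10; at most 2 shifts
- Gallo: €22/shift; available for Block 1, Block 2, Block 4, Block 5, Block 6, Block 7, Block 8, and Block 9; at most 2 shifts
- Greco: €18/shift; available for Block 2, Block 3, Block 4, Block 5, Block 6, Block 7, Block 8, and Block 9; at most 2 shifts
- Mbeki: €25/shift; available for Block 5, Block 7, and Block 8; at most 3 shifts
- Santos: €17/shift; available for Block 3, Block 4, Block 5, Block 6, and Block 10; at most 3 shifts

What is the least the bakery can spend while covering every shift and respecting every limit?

Picking the cheapest available baker for each shift independently would cost €205, but that ignores the shift limits.
An optimal schedule: Block 1→Varga, Block 2→Greco, Block 3→Santos, Block 4→Santos, Block 5→Greco, Block 6→Leclerc+Gallo, Block 7→Gallo+Mbeki, Block 8→Leclerc, Block 9→Varga, Block 10→Santos+Leclerc.
Total: 15 + 18 + 17 + 17 + 18 + 19 + 22 + 22 + 25 + 19 + 15 + 17 + 19 = €243.

€243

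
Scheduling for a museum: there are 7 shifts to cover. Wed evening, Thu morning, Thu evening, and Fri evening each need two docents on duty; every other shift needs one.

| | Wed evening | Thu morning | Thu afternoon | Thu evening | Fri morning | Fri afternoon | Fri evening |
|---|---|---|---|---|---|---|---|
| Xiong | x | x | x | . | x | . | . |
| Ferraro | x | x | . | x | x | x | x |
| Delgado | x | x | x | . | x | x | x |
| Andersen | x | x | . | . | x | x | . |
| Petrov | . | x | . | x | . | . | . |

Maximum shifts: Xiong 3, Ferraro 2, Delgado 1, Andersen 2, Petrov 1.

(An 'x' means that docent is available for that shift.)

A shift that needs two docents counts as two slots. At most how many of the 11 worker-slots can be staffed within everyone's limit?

Total capacity across all docents is 3+2+1+2+1 = 9, and 11 slots are needed, so at most 9 can be filled.
An assignment achieving 9: Wed evening→Xiong+Andersen, Thu afternoon→Xiong, Thu evening→Ferraro+Petrov, Fri morning→Xiong, Fri afternoon→Andersen, Fri evening→Ferraro+Delgado.
Loads: Xiong 3/3, Ferraro 2/2, Delgado 1/1, Andersen 2/2, Petrov 1/1.

9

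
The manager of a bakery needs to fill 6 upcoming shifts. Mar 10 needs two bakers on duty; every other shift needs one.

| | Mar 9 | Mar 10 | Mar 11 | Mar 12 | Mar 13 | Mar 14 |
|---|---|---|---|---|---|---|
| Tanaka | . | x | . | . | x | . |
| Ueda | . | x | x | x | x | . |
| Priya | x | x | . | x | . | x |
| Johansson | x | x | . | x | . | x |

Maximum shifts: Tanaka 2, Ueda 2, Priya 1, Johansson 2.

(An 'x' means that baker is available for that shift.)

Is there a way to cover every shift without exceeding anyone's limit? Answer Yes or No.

Yes

Mar 11 can only be covered by Ueda, so that assignment is forced.
One valid schedule: Mar 9→Priya, Mar 10→Tanaka+Johansson, Mar 11→Ueda, Mar 12→Ueda, Mar 13→Tanaka, Mar 14→Johansson.
Loads: Tanaka 2/2, Ueda 2/2, Priya 1/1, Johansson 2/2 — all within limits.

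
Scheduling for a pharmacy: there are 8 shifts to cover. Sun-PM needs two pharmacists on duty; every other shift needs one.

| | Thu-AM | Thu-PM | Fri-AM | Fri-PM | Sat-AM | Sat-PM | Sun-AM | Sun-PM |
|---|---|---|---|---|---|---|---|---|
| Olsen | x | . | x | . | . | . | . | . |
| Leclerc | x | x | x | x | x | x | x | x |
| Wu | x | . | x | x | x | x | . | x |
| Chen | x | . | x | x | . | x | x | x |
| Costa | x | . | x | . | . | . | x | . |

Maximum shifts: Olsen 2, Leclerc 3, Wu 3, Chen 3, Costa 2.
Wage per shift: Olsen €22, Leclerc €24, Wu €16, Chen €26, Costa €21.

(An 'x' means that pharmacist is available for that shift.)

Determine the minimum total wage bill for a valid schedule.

Thu-PM can only be covered by Leclerc, so that assignment is forced.
Picking the cheapest available pharmacist for each shift independently would cost €165, but that ignores the shift limits.
An optimal schedule: Thu-AM→Costa, Thu-PM→Leclerc, Fri-AM→Olsen, Fri-PM→Wu, Sat-AM→Wu, Sat-PM→Leclerc, Sun-AM→Costa, Sun-PM→Wu+Leclerc.
Total: 21 + 24 + 22 + 16 + 16 + 24 + 21 + 16 + 24 = €184.

€184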